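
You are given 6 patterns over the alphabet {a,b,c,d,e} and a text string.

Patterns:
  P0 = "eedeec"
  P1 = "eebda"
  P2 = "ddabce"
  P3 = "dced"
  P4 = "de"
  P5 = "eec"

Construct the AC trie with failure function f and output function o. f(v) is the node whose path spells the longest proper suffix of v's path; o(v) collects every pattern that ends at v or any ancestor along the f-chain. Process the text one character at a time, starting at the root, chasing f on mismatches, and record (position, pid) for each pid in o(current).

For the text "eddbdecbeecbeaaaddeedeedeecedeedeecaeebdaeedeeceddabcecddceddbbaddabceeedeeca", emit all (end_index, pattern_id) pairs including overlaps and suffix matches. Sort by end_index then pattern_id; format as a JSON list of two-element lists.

Build:
Trie nodes:
  0='ε' goto d→10 e→1
  1='e' goto e→2
  2='ee' goto b→7 c→20 d→3
  3='eed' goto e→4
  4='eede' goto e→5
  5='eedee' goto c→6
  6='eedeec' goto ·  [P0 ends]
  7='eeb' goto d→8
  8='eebd' goto a→9
  9='eebda' goto ·  [P1 ends]
  10='d' goto c→16 d→11 e→19
  11='dd' goto a→12
  12='dda' goto b→13
  13='ddab' goto c→14
  14='ddabc' goto e→15
  15='ddabce' goto ·  [P2 ends]
  16='dc' goto e→17
  17='dce' goto d→18
  18='dced' goto ·  [P3 ends]
  19='de' goto ·  [P4 ends]
  20='eec' goto ·  [P5 ends]

BFS fail/out derivation:
  n1('e'): parent n0 fail=0; on 'e' 0 → fail=0;  out ∅∪∅=∅
  n10('d'): parent n0 fail=0; on 'd' 0 → fail=0;  out ∅∪∅=∅
  n2('ee'): parent n1 fail=0; on 'e' 0 → fail=1;  out ∅∪∅=∅
  n11('dd'): parent n10 fail=0; on 'd' 0 → fail=10;  out ∅∪∅=∅
  n16('dc'): parent n10 fail=0; on 'c' 0 → fail=0;  out ∅∪∅=∅
  n19('de'): parent n10 fail=0; on 'e' 0 → fail=1;  out {4}∪∅={4}
  n3('eed'): parent n2 fail=1; on 'd' 1→0 → fail=10;  out ∅∪∅=∅
  n7('eeb'): parent n2 fail=1; on 'b' 1→0 → fail=0;  out ∅∪∅=∅
  n12('dda'): parent n11 fail=10; on 'a' 10→0 → fail=0;  out ∅∪∅=∅
  n17('dce'): parent n16 fail=0; on 'e' 0 → fail=1;  out ∅∪∅=∅
  n20('eec'): parent n2 fail=1; on 'c' 1→0 → fail=0;  out {5}∪∅={5}
  n4('eede'): parent n3 fail=10; on 'e' 10 → fail=19;  out ∅∪{4}={4}
  n8('eebd'): parent n7 fail=0; on 'd' 0 → fail=10;  out ∅∪∅=∅
  n13('ddab'): parent n12 fail=0; on 'b' 0 → fail=0;  out ∅∪∅=∅
  n18('dced'): parent n17 fail=1; on 'd' 1→0 → fail=10;  out {3}∪∅={3}
  n5('eedee'): parent n4 fail=19; on 'e' 19→1 → fail=2;  out ∅∪∅=∅
  n9('eebda'): parent n8 fail=10; on 'a' 10→0 → fail=0;  out {1}∪∅={1}
  n14('ddabc'): parent n13 fail=0; on 'c' 0 → fail=0;  out ∅∪∅=∅
  n6('eedeec'): parent n5 fail=2; on 'c' 2 → fail=20;  out {0}∪{5}={0,5}
  n15('ddabce'): parent n14 fail=0; on 'e' 0 → fail=1;  out {2}∪∅={2}

Text stream:
i=0 'e': node 0→1
i=1 'd': node 1→10 (via fail)
i=2 'd': node 10→11
i=3 'b': node 11→0 (via fail)
i=4 'd': node 0→10
i=5 'e': node 10→19  emit P4@[4:5]
i=6 'c': node 19→0 (via fail)
i=7 'b': node 0→0
i=8 'e': node 0→1
i=9 'e': node 1→2
i=10 'c': node 2→20  emit P5@[8:10]
i=11 'b': node 20→0 (via fail)
i=12 'e': node 0→1
i=13 'a': node 1→0 (via fail)
i=14 'a': node 0→0
i=15 'a': node 0→0
i=16 'd': node 0→10
i=17 'd': node 10→11
i=18 'e': node 11→19 (via fail)  emit P4@[17:18]
i=19 'e': node 19→2 (via fail)
i=20 'd': node 2→3
i=21 'e': node 3→4  emit P4@[20:21]
i=22 'e': node 4→5
i=23 'd': node 5→3 (via fail)
i=24 'e': node 3→4  emit P4@[23:24]
i=25 'e': node 4→5
i=26 'c': node 5→6  emit P0@[21:26],P5@[24:26]
i=27 'e': node 6→1 (via fail)
i=28 'd': node 1→10 (via fail)
i=29 'e': node 10→19  emit P4@[28:29]
i=30 'e': node 19→2 (via fail)
i=31 'd': node 2→3
i=32 'e': node 3→4  emit P4@[31:32]
i=33 'e': node 4→5
i=34 'c': node 5→6  emit P0@[29:34],P5@[32:34]
i=35 'a': node 6→0 (via fail)
i=36 'e': node 0→1
i=37 'e': node 1→2
i=38 'b': node 2→7
i=39 'd': node 7→8
i=40 'a': node 8→9  emit P1@[36:40]
i=41 'e': node 9→1 (via fail)
i=42 'e': node 1→2
i=43 'd': node 2→3
i=44 'e': node 3→4  emit P4@[43:44]
i=45 'e': node 4→5
i=46 'c': node 5→6  emit P0@[41:46],P5@[44:46]
i=47 'e': node 6→1 (via fail)
i=48 'd': node 1→10 (via fail)
i=49 'd': node 10→11
i=50 'a': node 11→12
i=51 'b': node 12→13
i=52 'c': node 13→14
i=53 'e': node 14→15  emit P2@[48:53]
i=54 'c': node 15→0 (via fail)
i=55 'd': node 0→10
i=56 'd': node 10→11
i=57 'c': node 11→16 (via fail)
i=58 'e': node 16→17
i=59 'd': node 17→18  emit P3@[56:59]
i=60 'd': node 18→11 (via fail)
i=61 'b': node 11→0 (via fail)
i=62 'b': node 0→0
i=63 'a': node 0→0
i=64 'd': node 0→10
i=65 'd': node 10→11
i=66 'a': node 11→12
i=67 'b': node 12→13
i=68 'c': node 13→14
i=69 'e': node 14→15  emit P2@[64:69]
i=70 'e': node 15→2 (via fail)
i=71 'e': node 2→2 (via fail)
i=72 'd': node 2→3
i=73 'e': node 3→4  emit P4@[72:73]
i=74 'e': node 4→5
i=75 'c': node 5→6  emit P0@[70:75],P5@[73:75]
i=76 'a': node 6→0 (via fail)

Result: [[5,4],[10,5],[18,4],[21,4],[24,4],[26,0],[26,5],[29,4],[32,4],[34,0],[34,5],[40,1],[44,4],[46,0],[46,5],[53,2],[59,3],[69,2],[73,4],[75,0],[75,5]]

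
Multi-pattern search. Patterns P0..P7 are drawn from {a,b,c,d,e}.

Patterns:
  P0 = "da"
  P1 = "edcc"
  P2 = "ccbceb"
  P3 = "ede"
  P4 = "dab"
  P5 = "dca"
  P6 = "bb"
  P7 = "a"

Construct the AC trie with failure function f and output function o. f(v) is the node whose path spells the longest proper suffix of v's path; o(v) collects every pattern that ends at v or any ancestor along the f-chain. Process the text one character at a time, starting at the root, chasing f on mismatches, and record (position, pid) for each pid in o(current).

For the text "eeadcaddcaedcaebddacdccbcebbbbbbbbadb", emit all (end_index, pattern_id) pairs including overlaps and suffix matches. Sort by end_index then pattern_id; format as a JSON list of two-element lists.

Build automaton:
Trie nodes:
  0='ε' goto a→19 b→17 c→7 d→1 e→3
  1='d' goto a→2 c→15
  2='da' goto b→14  ←P0
  3='e' goto d→4
  4='ed' goto c→5 e→13
  5='edc' goto c→6
  6='edcc' goto ·  ←P1
  7='c' goto c→8
  8='cc' goto b→9
  9='ccb' goto c→10
  10='ccbc' goto e→11
  11='ccbce' goto b→12
  12='ccbceb' goto ·  ←P2
  13='ede' goto ·  ←P3
  14='dab' goto ·  ←P4
  15='dc' goto a→16
  16='dca' goto ·  ←P5
  17='b' goto b→18
  18='bb' goto ·  ←P6
  19='a' goto ·  ←P7

Failure links (BFS by depth):
  n1('d'): parent n0 fail=0; on 'd' 0 → fail=0;  out ∅∪∅=∅
  n3('e'): parent n0 fail=0; on 'e' 0 → fail=0;  out ∅∪∅=∅
  n7('c'): parent n0 fail=0; on 'c' 0 → fail=0;  out ∅∪∅=∅
  n17('b'): parent n0 fail=0; on 'b' 0 → fail=0;  out ∅∪∅=∅
  n19('a'): parent n0 fail=0; on 'a' 0 → fail=0;  out {7}∪∅={7}
  n2('da'): parent n1 fail=0; on 'a' 0 → fail=19;  out {0}∪{7}={0,7}
  n4('ed'): parent n3 fail=0; on 'd' 0 → fail=1;  out ∅∪∅=∅
  n8('cc'): parent n7 fail=0; on 'c' 0 → fail=7;  out ∅∪∅=∅
  n15('dc'): parent n1 fail=0; on 'c' 0 → fail=7;  out ∅∪∅=∅
  n18('bb'): parent n17 fail=0; on 'b' 0 → fail=17;  out {6}∪∅={6}
  n5('edc'): parent n4 fail=1; on 'c' 1 → fail=15;  out ∅∪∅=∅
  n9('ccb'): parent n8 fail=7; on 'b' 7→0 → fail=17;  out ∅∪∅=∅
  n13('ede'): parent n4 fail=1; on 'e' 1→0 → fail=3;  out {3}∪∅={3}
  n14('dab'): parent n2 fail=19; on 'b' 19→0 → fail=17;  out {4}∪∅={4}
  n16('dca'): parent n15 fail=7; on 'a' 7→0 → fail=19;  out {5}∪{7}={5,7}
  n6('edcc'): parent n5 fail=15; on 'c' 15→7 → fail=8;  out {1}∪∅={1}
  n10('ccbc'): parent n9 fail=17; on 'c' 17→0 → fail=7;  out ∅∪∅=∅
  n11('ccbce'): parent n10 fail=7; on 'e' 7→0 → fail=3;  out ∅∪∅=∅
  n12('ccbceb'): parent n11 fail=3; on 'b' 3→0 → fail=17;  out {2}∪∅={2}

Scan:
pos 0 'e': at 3
pos 1 'e': at 3 (via fail)
pos 2 'a': at 19 (via fail)  ** P7@[2:2]
pos 3 'd': at 1 (via fail)
pos 4 'c': at 15
pos 5 'a': at 16  ** P5@[3:5],P7@[5:5]
pos 6 'd': at 1 (via fail)
pos 7 'd': at 1 (via fail)
pos 8 'c': at 15
pos 9 'a': at 16  ** P5@[7:9],P7@[9:9]
pos 10 'e': at 3 (via fail)
pos 11 'd': at 4
pos 12 'c': at 5
pos 13 'a': at 16 (via fail)  ** P5@[11:13],P7@[13:13]
pos 14 'e': at 3 (via fail)
pos 15 'b': at 17 (via fail)
pos 16 'd': at 1 (via fail)
pos 17 'd': at 1 (via fail)
pos 18 'a': at 2  ** P0@[17:18],P7@[18:18]
pos 19 'c': at 7 (via fail)
pos 20 'd': at 1 (via fail)
pos 21 'c': at 15
pos 22 'c': at 8 (via fail)
pos 23 'b': at 9
pos 24 'c': at 10
pos 25 'e': at 11
pos 26 'b': at 12  ** P2@[21:26]
pos 27 'b': at 18 (via fail)  ** P6@[26:27]
pos 28 'b': at 18 (via fail)  ** P6@[27:28]
pos 29 'b': at 18 (via fail)  ** P6@[28:29]
pos 30 'b': at 18 (via fail)  ** P6@[29:30]
pos 31 'b': at 18 (via fail)  ** P6@[30:31]
pos 32 'b': at 18 (via fail)  ** P6@[31:32]
pos 33 'b': at 18 (via fail)  ** P6@[32:33]
pos 34 'a': at 19 (via fail)  ** P7@[34:34]
pos 35 'd': at 1 (via fail)
pos 36 'b': at 17 (via fail)

All matches (sorted): [[2,7],[5,5],[5,7],[9,5],[9,7],[13,5],[13,7],[18,0],[18,7],[26,2],[27,6],[28,6],[29,6],[30,6],[31,6],[32,6],[33,6],[34,7]]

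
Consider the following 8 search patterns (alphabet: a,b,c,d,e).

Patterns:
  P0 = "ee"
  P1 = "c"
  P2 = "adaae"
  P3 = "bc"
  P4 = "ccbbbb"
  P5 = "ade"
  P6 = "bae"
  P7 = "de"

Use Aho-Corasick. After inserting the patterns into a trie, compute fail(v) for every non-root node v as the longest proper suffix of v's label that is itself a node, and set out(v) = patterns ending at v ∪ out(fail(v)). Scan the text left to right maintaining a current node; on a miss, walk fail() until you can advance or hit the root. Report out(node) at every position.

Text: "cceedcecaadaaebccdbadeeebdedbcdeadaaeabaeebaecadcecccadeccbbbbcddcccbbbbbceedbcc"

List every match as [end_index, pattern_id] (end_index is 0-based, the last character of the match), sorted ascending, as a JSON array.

Build:
Trie nodes:
  0='ε' goto a→4 b→9 c→3 d→19 e→1
  1='e' goto e→2
  2='ee' goto ·  ←P0
  3='c' goto c→11  ←P1
  4='a' goto d→5
  5='ad' goto a→6 e→16
  6='ada' goto a→7
  7='adaa' goto e→8
  8='adaae' goto ·  ←P2
  9='b' goto a→17 c→10
  10='bc' goto ·  ←P3
  11='cc' goto b→12
  12='ccb' goto b→13
  13='ccbb' goto b→14
  14='ccbbb' goto b→15
  15='ccbbbb' goto ·  ←P4
  16='ade' goto ·  ←P5
  17='ba' goto e→18
  18='bae' goto ·  ←P6
  19='d' goto e→20
  20='de' goto ·  ←P7

BFS fail/out derivation:
  n1('e'): parent n0 fail=0; on 'e' 0 → fail=0;  out ∅∪∅=∅
  n3('c'): parent n0 fail=0; on 'c' 0 → fail=0;  out {1}∪∅={1}
  n4('a'): parent n0 fail=0; on 'a' 0 → fail=0;  out ∅∪∅=∅
  n9('b'): parent n0 fail=0; on 'b' 0 → fail=0;  out ∅∪∅=∅
  n19('d'): parent n0 fail=0; on 'd' 0 → fail=0;  out ∅∪∅=∅
  n2('ee'): parent n1 fail=0; on 'e' 0 → fail=1;  out {0}∪∅={0}
  n5('ad'): parent n4 fail=0; on 'd' 0 → fail=19;  out ∅∪∅=∅
  n10('bc'): parent n9 fail=0; on 'c' 0 → fail=3;  out {3}∪{1}={1,3}
  n11('cc'): parent n3 fail=0; on 'c' 0 → fail=3;  out ∅∪{1}={1}
  n17('ba'): parent n9 fail=0; on 'a' 0 → fail=4;  out ∅∪∅=∅
  n20('de'): parent n19 fail=0; on 'e' 0 → fail=1;  out {7}∪∅={7}
  n6('ada'): parent n5 fail=19; on 'a' 19→0 → fail=4;  out ∅∪∅=∅
  n12('ccb'): parent n11 fail=3; on 'b' 3→0 → fail=9;  out ∅∪∅=∅
  n16('ade'): parent n5 fail=19; on 'e' 19 → fail=20;  out {5}∪{7}={5,7}
  n18('bae'): parent n17 fail=4; on 'e' 4→0 → fail=1;  out {6}∪∅={6}
  n7('adaa'): parent n6 fail=4; on 'a' 4→0 → fail=4;  out ∅∪∅=∅
  n13('ccbb'): parent n12 fail=9; on 'b' 9→0 → fail=9;  out ∅∪∅=∅
  n8('adaae'): parent n7 fail=4; on 'e' 4→0 → fail=1;  out {2}∪∅={2}
  n14('ccbbb'): parent n13 fail=9; on 'b' 9→0 → fail=9;  out ∅∪∅=∅
  n15('ccbbbb'): parent n14 fail=9; on 'b' 9→0 → fail=9;  out {4}∪∅={4}

Scan:
pos 0 'c': at 3  emit P1@[0:0]
pos 1 'c': at 11  emit P1@[1:1]
pos 2 'e': at 1 (via fail)
pos 3 'e': at 2  emit P0@[2:3]
pos 4 'd': at 19 (via fail)
pos 5 'c': at 3 (via fail)  emit P1@[5:5]
pos 6 'e': at 1 (via fail)
pos 7 'c': at 3 (via fail)  emit P1@[7:7]
pos 8 'a': at 4 (via fail)
pos 9 'a': at 4 (via fail)
pos 10 'd': at 5
pos 11 'a': at 6
pos 12 'a': at 7
pos 13 'e': at 8  emit P2@[9:13]
pos 14 'b': at 9 (via fail)
pos 15 'c': at 10  emit P1@[15:15],P3@[14:15]
pos 16 'c': at 11 (via fail)  emit P1@[16:16]
pos 17 'd': at 19 (via fail)
pos 18 'b': at 9 (via fail)
pos 19 'a': at 17
pos 20 'd': at 5 (via fail)
pos 21 'e': at 16  emit P5@[19:21],P7@[20:21]
pos 22 'e': at 2 (via fail)  emit P0@[21:22]
pos 23 'e': at 2 (via fail)  emit P0@[22:23]
pos 24 'b': at 9 (via fail)
pos 25 'd': at 19 (via fail)
pos 26 'e': at 20  emit P7@[25:26]
pos 27 'd': at 19 (via fail)
pos 28 'b': at 9 (via fail)
pos 29 'c': at 10  emit P1@[29:29],P3@[28:29]
pos 30 'd': at 19 (via fail)
pos 31 'e': at 20  emit P7@[30:31]
pos 32 'a': at 4 (via fail)
pos 33 'd': at 5
pos 34 'a': at 6
pos 35 'a': at 7
pos 36 'e': at 8  emit P2@[32:36]
pos 37 'a': at 4 (via fail)
pos 38 'b': at 9 (via fail)
pos 39 'a': at 17
pos 40 'e': at 18  emit P6@[38:40]
pos 41 'e': at 2 (via fail)  emit P0@[40:41]
pos 42 'b': at 9 (via fail)
pos 43 'a': at 17
pos 44 'e': at 18  emit P6@[42:44]
pos 45 'c': at 3 (via fail)  emit P1@[45:45]
pos 46 'a': at 4 (via fail)
pos 47 'd': at 5
pos 48 'c': at 3 (via fail)  emit P1@[48:48]
pos 49 'e': at 1 (via fail)
pos 50 'c': at 3 (via fail)  emit P1@[50:50]
pos 51 'c': at 11  emit P1@[51:51]
pos 52 'c': at 11 (via fail)  emit P1@[52:52]
pos 53 'a': at 4 (via fail)
pos 54 'd': at 5
pos 55 'e': at 16  emit P5@[53:55],P7@[54:55]
pos 56 'c': at 3 (via fail)  emit P1@[56:56]
pos 57 'c': at 11  emit P1@[57:57]
pos 58 'b': at 12
pos 59 'b': at 13
pos 60 'b': at 14
pos 61 'b': at 15  emit P4@[56:61]
pos 62 'c': at 10 (via fail)  emit P1@[62:62],P3@[61:62]
pos 63 'd': at 19 (via fail)
pos 64 'd': at 19 (via fail)
pos 65 'c': at 3 (via fail)  emit P1@[65:65]
pos 66 'c': at 11  emit P1@[66:66]
pos 67 'c': at 11 (via fail)  emit P1@[67:67]
pos 68 'b': at 12
pos 69 'b': at 13
pos 70 'b': at 14
pos 71 'b': at 15  emit P4@[66:71]
pos 72 'b': at 9 (via fail)
pos 73 'c': at 10  emit P1@[73:73],P3@[72:73]
pos 74 'e': at 1 (via fail)
pos 75 'e': at 2  emit P0@[74:75]
pos 76 'd': at 19 (via fail)
pos 77 'b': at 9 (via fail)
pos 78 'c': at 10  emit P1@[78:78],P3@[77:78]
pos 79 'c': at 11 (via fail)  emit P1@[79:79]

Matches: [[0,1],[1,1],[3,0],[5,1],[7,1],[13,2],[15,1],[15,3],[16,1],[21,5],[21,7],[22,0],[23,0],[26,7],[29,1],[29,3],[31,7],[36,2],[40,6],[41,0],[44,6],[45,1],[48,1],[50,1],[51,1],[52,1],[55,5],[55,7],[56,1],[57,1],[61,4],[62,1],[62,3],[65,1],[66,1],[67,1],[71,4],[73,1],[73,3],[75,0],[78,1],[78,3],[79,1]]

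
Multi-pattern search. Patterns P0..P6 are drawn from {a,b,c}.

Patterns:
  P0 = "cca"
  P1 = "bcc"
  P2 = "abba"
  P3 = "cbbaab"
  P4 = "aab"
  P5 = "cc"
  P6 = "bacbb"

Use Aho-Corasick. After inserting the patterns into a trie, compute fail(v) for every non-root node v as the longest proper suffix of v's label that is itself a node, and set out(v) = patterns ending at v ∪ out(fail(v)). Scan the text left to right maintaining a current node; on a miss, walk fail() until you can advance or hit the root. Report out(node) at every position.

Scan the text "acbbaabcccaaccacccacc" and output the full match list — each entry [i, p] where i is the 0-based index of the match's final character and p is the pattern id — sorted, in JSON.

Construct AC machine:
Trie (insert patterns):
  0='ε' goto a→7 b→4 c→1
  1='c' goto b→11 c→2
  2='cc' goto a→3  [P5 ends]
  3='cca' goto ·  [P0 ends]
  4='b' goto a→18 c→5
  5='bc' goto c→6
  6='bcc' goto ·  [P1 ends]
  7='a' goto a→16 b→8
  8='ab' goto b→9
  9='abb' goto a→10
  10='abba' goto ·  [P2 ends]
  11='cb' goto b→12
  12='cbb' goto a→13
  13='cbba' goto a→14
  14='cbbaa' goto b→15
  15='cbbaab' goto ·  [P3 ends]
  16='aa' goto b→17
  17='aab' goto ·  [P4 ends]
  18='ba' goto c→19
  19='bac' goto b→20
  20='bacb' goto b→21
  21='bacbb' goto ·  [P6 ends]

Failure links (BFS by depth):
  fail(1) 'c': from fail(0)=0 chase 'c': 0 ⇒ 0;  out=∅∪out(0)=∅
  fail(4) 'b': from fail(0)=0 chase 'b': 0 ⇒ 0;  out=∅∪out(0)=∅
  fail(7) 'a': from fail(0)=0 chase 'a': 0 ⇒ 0;  out=∅∪out(0)=∅
  fail(2) 'cc': from fail(1)=0 chase 'c': 0 ⇒ 1;  out={5}∪out(1)={5}
  fail(5) 'bc': from fail(4)=0 chase 'c': 0 ⇒ 1;  out=∅∪out(1)=∅
  fail(8) 'ab': from fail(7)=0 chase 'b': 0 ⇒ 4;  out=∅∪out(4)=∅
  fail(11) 'cb': from fail(1)=0 chase 'b': 0 ⇒ 4;  out=∅∪out(4)=∅
  fail(16) 'aa': from fail(7)=0 chase 'a': 0 ⇒ 7;  out=∅∪out(7)=∅
  fail(18) 'ba': from fail(4)=0 chase 'a': 0 ⇒ 7;  out=∅∪out(7)=∅
  fail(3) 'cca': from fail(2)=1 chase 'a': 1→0 ⇒ 7;  out={0}∪out(7)={0}
  fail(6) 'bcc': from fail(5)=1 chase 'c': 1 ⇒ 2;  out={1}∪out(2)={1,5}
  fail(9) 'abb': from fail(8)=4 chase 'b': 4→0 ⇒ 4;  out=∅∪out(4)=∅
  fail(12) 'cbb': from fail(11)=4 chase 'b': 4→0 ⇒ 4;  out=∅∪out(4)=∅
  fail(17) 'aab': from fail(16)=7 chase 'b': 7 ⇒ 8;  out={4}∪out(8)={4}
  fail(19) 'bac': from fail(18)=7 chase 'c': 7→0 ⇒ 1;  out=∅∪out(1)=∅
  fail(10) 'abba': from fail(9)=4 chase 'a': 4 ⇒ 18;  out={2}∪out(18)={2}
  fail(13) 'cbba': from fail(12)=4 chase 'a': 4 ⇒ 18;  out=∅∪out(18)=∅
  fail(20) 'bacb': from fail(19)=1 chase 'b': 1 ⇒ 11;  out=∅∪out(11)=∅
  fail(14) 'cbbaa': from fail(13)=18 chase 'a': 18→7 ⇒ 16;  out=∅∪out(16)=∅
  fail(21) 'bacbb': from fail(20)=11 chase 'b': 11 ⇒ 12;  out={6}∪out(12)={6}
  fail(15) 'cbbaab': from fail(14)=16 chase 'b': 16 ⇒ 17;  out={3}∪out(17)={3,4}

Run:
i=0 'a': node 0→7
i=1 'c': node 7→1 (via fail)
i=2 'b': node 1→11
i=3 'b': node 11→12
i=4 'a': node 12→13
i=5 'a': node 13→14
i=6 'b': node 14→15  emit P3@[1:6],P4@[4:6]
i=7 'c': node 15→5 (via fail)
i=8 'c': node 5→6  emit P1@[6:8],P5@[7:8]
i=9 'c': node 6→2 (via fail)  emit P5@[8:9]
i=10 'a': node 2→3  emit P0@[8:10]
i=11 'a': node 3→16 (via fail)
i=12 'c': node 16→1 (via fail)
i=13 'c': node 1→2  emit P5@[12:13]
i=14 'a': node 2→3  emit P0@[12:14]
i=15 'c': node 3→1 (via fail)
i=16 'c': node 1→2  emit P5@[15:16]
i=17 'c': node 2→2 (via fail)  emit P5@[16:17]
i=18 'a': node 2→3  emit P0@[16:18]
i=19 'c': node 3→1 (via fail)
i=20 'c': node 1→2  emit P5@[19:20]

Result: [[6,3],[6,4],[8,1],[8,5],[9,5],[10,0],[13,5],[14,0],[16,5],[17,5],[18,0],[20,5]]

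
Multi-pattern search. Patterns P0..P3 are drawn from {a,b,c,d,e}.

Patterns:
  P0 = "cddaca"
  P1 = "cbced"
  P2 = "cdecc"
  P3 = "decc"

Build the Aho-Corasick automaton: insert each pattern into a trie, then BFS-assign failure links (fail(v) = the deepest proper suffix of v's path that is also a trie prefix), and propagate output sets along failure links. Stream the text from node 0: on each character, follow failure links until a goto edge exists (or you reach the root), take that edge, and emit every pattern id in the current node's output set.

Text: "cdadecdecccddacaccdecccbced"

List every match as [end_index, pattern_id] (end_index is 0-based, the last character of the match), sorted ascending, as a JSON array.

Construct AC machine:
Trie (insert patterns):
  n0 'ε': c→1 d→14
  n1 'c': b→7 d→2
  n2 'cd': d→3 e→11
  n3 'cdd': a→4
  n4 'cdda': c→5
  n5 'cddac': a→6
  n6 'cddaca': ·  ←P0
  n7 'cb': c→8
  n8 'cbc': e→9
  n9 'cbce': d→10
  n10 'cbced': ·  ←P1
  n11 'cde': c→12
  n12 'cdec': c→13
  n13 'cdecc': ·  ←P2
  n14 'd': e→15
  n15 'de': c→16
  n16 'dec': c→17
  n17 'decc': ·  ←P3

Failure links (BFS by depth):
  fail(1) 'c': from fail(0)=0 chase 'c': 0 ⇒ 0;  out=∅∪out(0)=∅
  fail(14) 'd': from fail(0)=0 chase 'd': 0 ⇒ 0;  out=∅∪out(0)=∅
  fail(2) 'cd': from fail(1)=0 chase 'd': 0 ⇒ 14;  out=∅∪out(14)=∅
  fail(7) 'cb': from fail(1)=0 chase 'b': 0 ⇒ 0;  out=∅∪out(0)=∅
  fail(15) 'de': from fail(14)=0 chase 'e': 0 ⇒ 0;  out=∅∪out(0)=∅
  fail(3) 'cdd': from fail(2)=14 chase 'd': 14→0 ⇒ 14;  out=∅∪out(14)=∅
  fail(8) 'cbc': from fail(7)=0 chase 'c': 0 ⇒ 1;  out=∅∪out(1)=∅
  fail(11) 'cde': from fail(2)=14 chase 'e': 14 ⇒ 15;  out=∅∪out(15)=∅
  fail(16) 'dec': from fail(15)=0 chase 'c': 0 ⇒ 1;  out=∅∪out(1)=∅
  fail(4) 'cdda': from fail(3)=14 chase 'a': 14→0 ⇒ 0;  out=∅∪out(0)=∅
  fail(9) 'cbce': from fail(8)=1 chase 'e': 1→0 ⇒ 0;  out=∅∪out(0)=∅
  fail(12) 'cdec': from fail(11)=15 chase 'c': 15 ⇒ 16;  out=∅∪out(16)=∅
  fail(17) 'decc': from fail(16)=1 chase 'c': 1→0 ⇒ 1;  out={3}∪out(1)={3}
  fail(5) 'cddac': from fail(4)=0 chase 'c': 0 ⇒ 1;  out=∅∪out(1)=∅
  fail(10) 'cbced': from fail(9)=0 chase 'd': 0 ⇒ 14;  out={1}∪out(14)={1}
  fail(13) 'cdecc': from fail(12)=16 chase 'c': 16 ⇒ 17;  out={2}∪out(17)={2,3}
  fail(6) 'cddaca': from fail(5)=1 chase 'a': 1→0 ⇒ 0;  out={0}∪out(0)={0}

Run:
i=0 'c': node 0→1
i=1 'd': node 1→2
i=2 'a': node 2→0 ·f
i=3 'd': node 0→14
i=4 'e': node 14→15
i=5 'c': node 15→16
i=6 'd': node 16→2 ·f
i=7 'e': node 2→11
i=8 'c': node 11→12
i=9 'c': node 12→13  ** P2@[5:9],P3@[6:9]
i=10 'c': node 13→1 ·f
i=11 'd': node 1→2
i=12 'd': node 2→3
i=13 'a': node 3→4
i=14 'c': node 4→5
i=15 'a': node 5→6  ** P0@[10:15]
i=16 'c': node 6→1 ·f
i=17 'c': node 1→1 ·f
i=18 'd': node 1→2
i=19 'e': node 2→11
i=20 'c': node 11→12
i=21 'c': node 12→13  ** P2@[17:21],P3@[18:21]
i=22 'c': node 13→1 ·f
i=23 'b': node 1→7
i=24 'c': node 7→8
i=25 'e': node 8→9
i=26 'd': node 9→10  ** P1@[22:26]

Result: [[9,2],[9,3],[15,0],[21,2],[21,3],[26,1]]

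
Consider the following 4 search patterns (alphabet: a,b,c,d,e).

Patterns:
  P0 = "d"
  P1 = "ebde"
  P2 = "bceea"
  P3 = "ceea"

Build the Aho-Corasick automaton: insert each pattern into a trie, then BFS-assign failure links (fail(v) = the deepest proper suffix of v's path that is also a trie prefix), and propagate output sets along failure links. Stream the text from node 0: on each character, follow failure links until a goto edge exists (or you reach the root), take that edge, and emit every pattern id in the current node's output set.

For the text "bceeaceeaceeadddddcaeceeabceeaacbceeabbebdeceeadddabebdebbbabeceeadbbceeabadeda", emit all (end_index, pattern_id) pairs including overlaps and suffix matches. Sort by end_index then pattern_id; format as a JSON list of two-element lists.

Construct AC machine:
Trie (insert patterns):
  0='ε' goto b→6 c→11 d→1 e→2
  1='d' goto ·  [P0 ends]
  2='e' goto b→3
  3='eb' goto d→4
  4='ebd' goto e→5
  5='ebde' goto ·  [P1 ends]
  6='b' goto c→7
  7='bc' goto e→8
  8='bce' goto e→9
  9='bcee' goto a→10
  10='bceea' goto ·  [P2 ends]
  11='c' goto e→12
  12='ce' goto e→13
  13='cee' goto a→14
  14='ceea' goto ·  [P3 ends]

Failure links (BFS by depth):
  fail(1) 'd': from fail(0)=0 chase 'd': 0 ⇒ 0;  out={0}∪out(0)={0}
  fail(2) 'e': from fail(0)=0 chase 'e': 0 ⇒ 0;  out=∅∪out(0)=∅
  fail(6) 'b': from fail(0)=0 chase 'b': 0 ⇒ 0;  out=∅∪out(0)=∅
  fail(11) 'c': from fail(0)=0 chase 'c': 0 ⇒ 0;  out=∅∪out(0)=∅
  fail(3) 'eb': from fail(2)=0 chase 'b': 0 ⇒ 6;  out=∅∪out(6)=∅
  fail(7) 'bc': from fail(6)=0 chase 'c': 0 ⇒ 11;  out=∅∪out(11)=∅
  fail(12) 'ce': from fail(11)=0 chase 'e': 0 ⇒ 2;  out=∅∪out(2)=∅
  fail(4) 'ebd': from fail(3)=6 chase 'd': 6→0 ⇒ 1;  out=∅∪out(1)={0}
  fail(8) 'bce': from fail(7)=11 chase 'e': 11 ⇒ 12;  out=∅∪out(12)=∅
  fail(13) 'cee': from fail(12)=2 chase 'e': 2→0 ⇒ 2;  out=∅∪out(2)=∅
  fail(5) 'ebde': from fail(4)=1 chase 'e': 1→0 ⇒ 2;  out={1}∪out(2)={1}
  fail(9) 'bcee': from fail(8)=12 chase 'e': 12 ⇒ 13;  out=∅∪out(13)=∅
  fail(14) 'ceea': from fail(13)=2 chase 'a': 2→0 ⇒ 0;  out={3}∪out(0)={3}
  fail(10) 'bceea': from fail(9)=13 chase 'a': 13 ⇒ 14;  out={2}∪out(14)={2,3}

Run:
i=0 'b': node 0→6
i=1 'c': node 6→7
i=2 'e': node 7→8
i=3 'e': node 8→9
i=4 'a': node 9→10  ** P2@[0:4],P3@[1:4]
i=5 'c': node 10→11 (fail-walked)
i=6 'e': node 11→12
i=7 'e': node 12→13
i=8 'a': node 13→14  ** P3@[5:8]
i=9 'c': node 14→11 (fail-walked)
i=10 'e': node 11→12
i=11 'e': node 12→13
i=12 'a': node 13→14  ** P3@[9:12]
i=13 'd': node 14→1 (fail-walked)  ** P0@[13:13]
i=14 'd': node 1→1 (fail-walked)  ** P0@[14:14]
i=15 'd': node 1→1 (fail-walked)  ** P0@[15:15]
i=16 'd': node 1→1 (fail-walked)  ** P0@[16:16]
i=17 'd': node 1→1 (fail-walked)  ** P0@[17:17]
i=18 'c': node 1→11 (fail-walked)
i=19 'a': node 11→0 (fail-walked)
i=20 'e': node 0→2
i=21 'c': node 2→11 (fail-walked)
i=22 'e': node 11→12
i=23 'e': node 12→13
i=24 'a': node 13→14  ** P3@[21:24]
i=25 'b': node 14→6 (fail-walked)
i=26 'c': node 6→7
i=27 'e': node 7→8
i=28 'e': node 8→9
i=29 'a': node 9→10  ** P2@[25:29],P3@[26:29]
i=30 'a': node 10→0 (fail-walked)
i=31 'c': node 0→11
i=32 'b': node 11→6 (fail-walked)
i=33 'c': node 6→7
i=34 'e': node 7→8
i=35 'e': node 8→9
i=36 'a': node 9→10  ** P2@[32:36],P3@[33:36]
i=37 'b': node 10→6 (fail-walked)
i=38 'b': node 6→6 (fail-walked)
i=39 'e': node 6→2 (fail-walked)
i=40 'b': node 2→3
i=41 'd': node 3→4  ** P0@[41:41]
i=42 'e': node 4→5  ** P1@[39:42]
i=43 'c': node 5→11 (fail-walked)
i=44 'e': node 11→12
i=45 'e': node 12→13
i=46 'a': node 13→14  ** P3@[43:46]
i=47 'd': node 14→1 (fail-walked)  ** P0@[47:47]
i=48 'd': node 1→1 (fail-walked)  ** P0@[48:48]
i=49 'd': node 1→1 (fail-walked)  ** P0@[49:49]
i=50 'a': node 1→0 (fail-walked)
i=51 'b': node 0→6
i=52 'e': node 6→2 (fail-walked)
i=53 'b': node 2→3
i=54 'd': node 3→4  ** P0@[54:54]
i=55 'e': node 4→5  ** P1@[52:55]
i=56 'b': node 5→3 (fail-walked)
i=57 'b': node 3→6 (fail-walked)
i=58 'b': node 6→6 (fail-walked)
i=59 'a': node 6→0 (fail-walked)
i=60 'b': node 0→6
i=61 'e': node 6→2 (fail-walked)
i=62 'c': node 2→11 (fail-walked)
i=63 'e': node 11→12
i=64 'e': node 12→13
i=65 'a': node 13→14  ** P3@[62:65]
i=66 'd': node 14→1 (fail-walked)  ** P0@[66:66]
i=67 'b': node 1→6 (fail-walked)
i=68 'b': node 6→6 (fail-walked)
i=69 'c': node 6→7
i=70 'e': node 7→8
i=71 'e': node 8→9
i=72 'a': node 9→10  ** P2@[68:72],P3@[69:72]
i=73 'b': node 10→6 (fail-walked)
i=74 'a': node 6→0 (fail-walked)
i=75 'd': node 0→1  ** P0@[75:75]
i=76 'e': node 1→2 (fail-walked)
i=77 'd': node 2→1 (fail-walked)  ** P0@[77:77]
i=78 'a': node 1→0 (fail-walked)

All matches (sorted): [[4,2],[4,3],[8,3],[12,3],[13,0],[14,0],[15,0],[16,0],[17,0],[24,3],[29,2],[29,3],[36,2],[36,3],[41,0],[42,1],[46,3],[47,0],[48,0],[49,0],[54,0],[55,1],[65,3],[66,0],[72,2],[72,3],[75,0],[77,0]]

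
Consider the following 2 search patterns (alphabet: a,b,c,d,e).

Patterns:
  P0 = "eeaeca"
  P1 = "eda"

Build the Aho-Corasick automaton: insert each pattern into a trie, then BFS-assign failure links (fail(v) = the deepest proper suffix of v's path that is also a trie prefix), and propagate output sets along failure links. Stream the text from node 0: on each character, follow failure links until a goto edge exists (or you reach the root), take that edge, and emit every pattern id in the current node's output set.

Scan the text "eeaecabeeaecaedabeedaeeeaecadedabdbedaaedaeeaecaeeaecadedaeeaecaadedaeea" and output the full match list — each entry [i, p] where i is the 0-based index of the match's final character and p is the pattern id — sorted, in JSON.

Construct AC machine:
Trie nodes:
  n0 'ε': e→1
  n1 'e': d→7 e→2
  n2 'ee': a→3
  n3 'eea': e→4
  n4 'eeae': c→5
  n5 'eeaec': a→6
  n6 'eeaeca': ·  [P0 ends]
  n7 'ed': a→8
  n8 'eda': ·  [P1 ends]

Failure links (BFS by depth):
  n1('e'): parent n0 fail=0; on 'e' 0 → fail=0;  out ∅∪∅=∅
  n2('ee'): parent n1 fail=0; on 'e' 0 → fail=1;  out ∅∪∅=∅
  n7('ed'): parent n1 fail=0; on 'd' 0 → fail=0;  out ∅∪∅=∅
  n3('eea'): parent n2 fail=1; on 'a' 1→0 → fail=0;  out ∅∪∅=∅
  n8('eda'): parent n7 fail=0; on 'a' 0 → fail=0;  out {1}∪∅={1}
  n4('eeae'): parent n3 fail=0; on 'e' 0 → fail=1;  out ∅∪∅=∅
  n5('eeaec'): parent n4 fail=1; on 'c' 1→0 → fail=0;  out ∅∪∅=∅
  n6('eeaeca'): parent n5 fail=0; on 'a' 0 → fail=0;  out {0}∪∅={0}

Scan:
[0] read 'e'  n0⇒n1
[1] read 'e'  n1⇒n2
[2] read 'a'  n2⇒n3
[3] read 'e'  n3⇒n4
[4] read 'c'  n4⇒n5
[5] read 'a'  n5⇒n6  → match P0@[0:5]
[6] read 'b'  n6⇒n0 ·f
[7] read 'e'  n0⇒n1
[8] read 'e'  n1⇒n2
[9] read 'a'  n2⇒n3
[10] read 'e'  n3⇒n4
[11] read 'c'  n4⇒n5
[12] read 'a'  n5⇒n6  → match P0@[7:12]
[13] read 'e'  n6⇒n1 ·f
[14] read 'd'  n1⇒n7
[15] read 'a'  n7⇒n8  → match P1@[13:15]
[16] read 'b'  n8⇒n0 ·f
[17] read 'e'  n0⇒n1
[18] read 'e'  n1⇒n2
[19] read 'd'  n2⇒n7 ·f
[20] read 'a'  n7⇒n8  → match P1@[18:20]
[21] read 'e'  n8⇒n1 ·f
[22] read 'e'  n1⇒n2
[23] read 'e'  n2⇒n2 ·f
[24] read 'a'  n2⇒n3
[25] read 'e'  n3⇒n4
[26] read 'c'  n4⇒n5
[27] read 'a'  n5⇒n6  → match P0@[22:27]
[28] read 'd'  n6⇒n0 ·f
[29] read 'e'  n0⇒n1
[30] read 'd'  n1⇒n7
[31] read 'a'  n7⇒n8  → match P1@[29:31]
[32] read 'b'  n8⇒n0 ·f
[33] read 'd'  n0⇒n0
[34] read 'b'  n0⇒n0
[35] read 'e'  n0⇒n1
[36] read 'd'  n1⇒n7
[37] read 'a'  n7⇒n8  → match P1@[35:37]
[38] read 'a'  n8⇒n0 ·f
[39] read 'e'  n0⇒n1
[40] read 'd'  n1⇒n7
[41] read 'a'  n7⇒n8  → match P1@[39:41]
[42] read 'e'  n8⇒n1 ·f
[43] read 'e'  n1⇒n2
[44] read 'a'  n2⇒n3
[45] read 'e'  n3⇒n4
[46] read 'c'  n4⇒n5
[47] read 'a'  n5⇒n6  → match P0@[42:47]
[48] read 'e'  n6⇒n1 ·f
[49] read 'e'  n1⇒n2
[50] read 'a'  n2⇒n3
[51] read 'e'  n3⇒n4
[52] read 'c'  n4⇒n5
[53] read 'a'  n5⇒n6  → match P0@[48:53]
[54] read 'd'  n6⇒n0 ·f
[55] read 'e'  n0⇒n1
[56] read 'd'  n1⇒n7
[57] read 'a'  n7⇒n8  → match P1@[55:57]
[58] read 'e'  n8⇒n1 ·f
[59] read 'e'  n1⇒n2
[60] read 'a'  n2⇒n3
[61] read 'e'  n3⇒n4
[62] read 'c'  n4⇒n5
[63] read 'a'  n5⇒n6  → match P0@[58:63]
[64] read 'a'  n6⇒n0 ·f
[65] read 'd'  n0⇒n0
[66] read 'e'  n0⇒n1
[67] read 'd'  n1⇒n7
[68] read 'a'  n7⇒n8  → match P1@[66:68]
[69] read 'e'  n8⇒n1 ·f
[70] read 'e'  n1⇒n2
[71] read 'a'  n2⇒n3

Result: [[5,0],[12,0],[15,1],[20,1],[27,0],[31,1],[37,1],[41,1],[47,0],[53,0],[57,1],[63,0],[68,1]]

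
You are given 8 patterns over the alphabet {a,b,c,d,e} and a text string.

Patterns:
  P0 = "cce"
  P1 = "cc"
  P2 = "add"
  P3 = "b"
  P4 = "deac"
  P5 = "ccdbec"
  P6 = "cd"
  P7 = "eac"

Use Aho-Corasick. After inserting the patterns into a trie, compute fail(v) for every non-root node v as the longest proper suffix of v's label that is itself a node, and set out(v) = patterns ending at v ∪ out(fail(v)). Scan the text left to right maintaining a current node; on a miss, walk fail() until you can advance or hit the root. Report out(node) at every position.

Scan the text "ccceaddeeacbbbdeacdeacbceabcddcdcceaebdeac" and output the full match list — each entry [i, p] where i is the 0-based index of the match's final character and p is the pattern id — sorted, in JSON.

Build:
Trie nodes:
  n0 'ε': a→4 b→7 c→1 d→8 e→17
  n1 'c': c→2 d→16
  n2 'cc': d→12 e→3  [P1 ends]
  n3 'cce': ·  [P0 ends]
  n4 'a': d→5
  n5 'ad': d→6
  n6 'add': ·  [P2 ends]
  n7 'b': ·  [P3 ends]
  n8 'd': e→9
  n9 'de': a→10
  n10 'dea': c→11
  n11 'deac': ·  [P4 ends]
  n12 'ccd': b→13
  n13 'ccdb': e→14
  n14 'ccdbe': c→15
  n15 'ccdbec': ·  [P5 ends]
  n16 'cd': ·  [P6 ends]
  n17 'e': a→18
  n18 'ea': c→19
  n19 'eac': ·  [P7 ends]

BFS fail/out derivation:
  n1('c'): parent n0 fail=0; on 'c' 0 → fail=0;  out ∅∪∅=∅
  n4('a'): parent n0 fail=0; on 'a' 0 → fail=0;  out ∅∪∅=∅
  n7('b'): parent n0 fail=0; on 'b' 0 → fail=0;  out {3}∪∅={3}
  n8('d'): parent n0 fail=0; on 'd' 0 → fail=0;  out ∅∪∅=∅
  n17('e'): parent n0 fail=0; on 'e' 0 → fail=0;  out ∅∪∅=∅
  n2('cc'): parent n1 fail=0; on 'c' 0 → fail=1;  out {1}∪∅={1}
  n5('ad'): parent n4 fail=0; on 'd' 0 → fail=8;  out ∅∪∅=∅
  n9('de'): parent n8 fail=0; on 'e' 0 → fail=17;  out ∅∪∅=∅
  n16('cd'): parent n1 fail=0; on 'd' 0 → fail=8;  out {6}∪∅={6}
  n18('ea'): parent n17 fail=0; on 'a' 0 → fail=4;  out ∅∪∅=∅
  n3('cce'): parent n2 fail=1; on 'e' 1→0 → fail=17;  out {0}∪∅={0}
  n6('add'): parent n5 fail=8; on 'd' 8→0 → fail=8;  out {2}∪∅={2}
  n10('dea'): parent n9 fail=17; on 'a' 17 → fail=18;  out ∅∪∅=∅
  n12('ccd'): parent n2 fail=1; on 'd' 1 → fail=16;  out ∅∪{6}={6}
  n19('eac'): parent n18 fail=4; on 'c' 4→0 → fail=1;  out {7}∪∅={7}
  n11('deac'): parent n10 fail=18; on 'c' 18 → fail=19;  out {4}∪{7}={4,7}
  n13('ccdb'): parent n12 fail=16; on 'b' 16→8→0 → fail=7;  out ∅∪{3}={3}
  n14('ccdbe'): parent n13 fail=7; on 'e' 7→0 → fail=17;  out ∅∪∅=∅
  n15('ccdbec'): parent n14 fail=17; on 'c' 17→0 → fail=1;  out {5}∪∅={5}

Run:
pos 0 'c': at 1
pos 1 'c': at 2  ** P1@[0:1]
pos 2 'c': at 2 (via fail)  ** P1@[1:2]
pos 3 'e': at 3  ** P0@[1:3]
pos 4 'a': at 18 (via fail)
pos 5 'd': at 5 (via fail)
pos 6 'd': at 6  ** P2@[4:6]
pos 7 'e': at 9 (via fail)
pos 8 'e': at 17 (via fail)
pos 9 'a': at 18
pos 10 'c': at 19  ** P7@[8:10]
pos 11 'b': at 7 (via fail)  ** P3@[11:11]
pos 12 'b': at 7 (via fail)  ** P3@[12:12]
pos 13 'b': at 7 (via fail)  ** P3@[13:13]
pos 14 'd': at 8 (via fail)
pos 15 'e': at 9
pos 16 'a': at 10
pos 17 'c': at 11  ** P4@[14:17],P7@[15:17]
pos 18 'd': at 16 (via fail)  ** P6@[17:18]
pos 19 'e': at 9 (via fail)
pos 20 'a': at 10
pos 21 'c': at 11  ** P4@[18:21],P7@[19:21]
pos 22 'b': at 7 (via fail)  ** P3@[22:22]
pos 23 'c': at 1 (via fail)
pos 24 'e': at 17 (via fail)
pos 25 'a': at 18
pos 26 'b': at 7 (via fail)  ** P3@[26:26]
pos 27 'c': at 1 (via fail)
pos 28 'd': at 16  ** P6@[27:28]
pos 29 'd': at 8 (via fail)
pos 30 'c': at 1 (via fail)
pos 31 'd': at 16  ** P6@[30:31]
pos 32 'c': at 1 (via fail)
pos 33 'c': at 2  ** P1@[32:33]
pos 34 'e': at 3  ** P0@[32:34]
pos 35 'a': at 18 (via fail)
pos 36 'e': at 17 (via fail)
pos 37 'b': at 7 (via fail)  ** P3@[37:37]
pos 38 'd': at 8 (via fail)
pos 39 'e': at 9
pos 40 'a': at 10
pos 41 'c': at 11  ** P4@[38:41],P7@[39:41]

All matches (sorted): [[1,1],[2,1],[3,0],[6,2],[10,7],[11,3],[12,3],[13,3],[17,4],[17,7],[18,6],[21,4],[21,7],[22,3],[26,3],[28,6],[31,6],[33,1],[34,0],[37,3],[41,4],[41,7]]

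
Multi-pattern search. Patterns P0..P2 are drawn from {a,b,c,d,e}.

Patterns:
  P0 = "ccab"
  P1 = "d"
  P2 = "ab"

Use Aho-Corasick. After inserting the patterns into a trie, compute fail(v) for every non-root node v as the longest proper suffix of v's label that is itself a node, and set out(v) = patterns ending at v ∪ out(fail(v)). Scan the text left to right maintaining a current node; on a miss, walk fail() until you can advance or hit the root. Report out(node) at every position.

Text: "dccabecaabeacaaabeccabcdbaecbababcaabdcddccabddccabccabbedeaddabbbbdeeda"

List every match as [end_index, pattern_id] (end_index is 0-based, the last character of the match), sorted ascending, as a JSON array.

Build:
Trie nodes:
  n0 'ε': a→6 c→1 d→5
  n1 'c': c→2
  n2 'cc': a→3
  n3 'cca': b→4
  n4 'ccab': ·  ←P0
  n5 'd': ·  ←P1
  n6 'a': b→7
  n7 'ab': ·  ←P2

Failure links (BFS by depth):
  fail(1) 'c': from fail(0)=0 chase 'c': 0 ⇒ 0;  out=∅∪out(0)=∅
  fail(5) 'd': from fail(0)=0 chase 'd': 0 ⇒ 0;  out={1}∪out(0)={1}
  fail(6) 'a': from fail(0)=0 chase 'a': 0 ⇒ 0;  out=∅∪out(0)=∅
  fail(2) 'cc': from fail(1)=0 chase 'c': 0 ⇒ 1;  out=∅∪out(1)=∅
  fail(7) 'ab': from fail(6)=0 chase 'b': 0 ⇒ 0;  out={2}∪out(0)={2}
  fail(3) 'cca': from fail(2)=1 chase 'a': 1→0 ⇒ 6;  out=∅∪out(6)=∅
  fail(4) 'ccab': from fail(3)=6 chase 'b': 6 ⇒ 7;  out={0}∪out(7)={0,2}

Scan:
[0] read 'd'  n0⇒n5  emit P1@[0:0]
[1] read 'c'  n5⇒n1 (fail-walked)
[2] read 'c'  n1⇒n2
[3] read 'a'  n2⇒n3
[4] read 'b'  n3⇒n4  emit P0@[1:4],P2@[3:4]
[5] read 'e'  n4⇒n0 (fail-walked)
[6] read 'c'  n0⇒n1
[7] read 'a'  n1⇒n6 (fail-walked)
[8] read 'a'  n6⇒n6 (fail-walked)
[9] read 'b'  n6⇒n7  emit P2@[8:9]
[10] read 'e'  n7⇒n0 (fail-walked)
[11] read 'a'  n0⇒n6
[12] read 'c'  n6⇒n1 (fail-walked)
[13] read 'a'  n1⇒n6 (fail-walked)
[14] read 'a'  n6⇒n6 (fail-walked)
[15] read 'a'  n6⇒n6 (fail-walked)
[16] read 'b'  n6⇒n7  emit P2@[15:16]
[17] read 'e'  n7⇒n0 (fail-walked)
[18] read 'c'  n0⇒n1
[19] read 'c'  n1⇒n2
[20] read 'a'  n2⇒n3
[21] read 'b'  n3⇒n4  emit P0@[18:21],P2@[20:21]
[22] read 'c'  n4⇒n1 (fail-walked)
[23] read 'd'  n1⇒n5 (fail-walked)  emit P1@[23:23]
[24] read 'b'  n5⇒n0 (fail-walked)
[25] read 'a'  n0⇒n6
[26] read 'e'  n6⇒n0 (fail-walked)
[27] read 'c'  n0⇒n1
[28] read 'b'  n1⇒n0 (fail-walked)
[29] read 'a'  n0⇒n6
[30] read 'b'  n6⇒n7  emit P2@[29:30]
[31] read 'a'  n7⇒n6 (fail-walked)
[32] read 'b'  n6⇒n7  emit P2@[31:32]
[33] read 'c'  n7⇒n1 (fail-walked)
[34] read 'a'  n1⇒n6 (fail-walked)
[35] read 'a'  n6⇒n6 (fail-walked)
[36] read 'b'  n6⇒n7  emit P2@[35:36]
[37] read 'd'  n7⇒n5 (fail-walked)  emit P1@[37:37]
[38] read 'c'  n5⇒n1 (fail-walked)
[39] read 'd'  n1⇒n5 (fail-walked)  emit P1@[39:39]
[40] read 'd'  n5⇒n5 (fail-walked)  emit P1@[40:40]
[41] read 'c'  n5⇒n1 (fail-walked)
[42] read 'c'  n1⇒n2
[43] read 'a'  n2⇒n3
[44] read 'b'  n3⇒n4  emit P0@[41:44],P2@[43:44]
[45] read 'd'  n4⇒n5 (fail-walked)  emit P1@[45:45]
[46] read 'd'  n5⇒n5 (fail-walked)  emit P1@[46:46]
[47] read 'c'  n5⇒n1 (fail-walked)
[48] read 'c'  n1⇒n2
[49] read 'a'  n2⇒n3
[50] read 'b'  n3⇒n4  emit P0@[47:50],P2@[49:50]
[51] read 'c'  n4⇒n1 (fail-walked)
[52] read 'c'  n1⇒n2
[53] read 'a'  n2⇒n3
[54] read 'b'  n3⇒n4  emit P0@[51:54],P2@[53:54]
[55] read 'b'  n4⇒n0 (fail-walked)
[56] read 'e'  n0⇒n0
[57] read 'd'  n0⇒n5  emit P1@[57:57]
[58] read 'e'  n5⇒n0 (fail-walked)
[59] read 'a'  n0⇒n6
[60] read 'd'  n6⇒n5 (fail-walked)  emit P1@[60:60]
[61] read 'd'  n5⇒n5 (fail-walked)  emit P1@[61:61]
[62] read 'a'  n5⇒n6 (fail-walked)
[63] read 'b'  n6⇒n7  emit P2@[62:63]
[64] read 'b'  n7⇒n0 (fail-walked)
[65] read 'b'  n0⇒n0
[66] read 'b'  n0⇒n0
[67] read 'd'  n0⇒n5  emit P1@[67:67]
[68] read 'e'  n5⇒n0 (fail-walked)
[69] read 'e'  n0⇒n0
[70] read 'd'  n0⇒n5  emit P1@[70:70]
[71] read 'a'  n5⇒n6 (fail-walked)

Result: [[0,1],[4,0],[4,2],[9,2],[16,2],[21,0],[21,2],[23,1],[30,2],[32,2],[36,2],[37,1],[39,1],[40,1],[44,0],[44,2],[45,1],[46,1],[50,0],[50,2],[54,0],[54,2],[57,1],[60,1],[61,1],[63,2],[67,1],[70,1]]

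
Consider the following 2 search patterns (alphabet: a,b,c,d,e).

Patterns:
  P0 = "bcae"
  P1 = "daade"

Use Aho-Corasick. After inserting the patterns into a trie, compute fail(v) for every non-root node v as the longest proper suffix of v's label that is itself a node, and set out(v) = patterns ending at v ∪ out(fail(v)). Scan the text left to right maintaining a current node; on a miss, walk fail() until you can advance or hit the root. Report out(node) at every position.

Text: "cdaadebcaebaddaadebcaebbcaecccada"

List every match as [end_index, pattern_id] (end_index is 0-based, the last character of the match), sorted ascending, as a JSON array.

Build automaton:
Trie (insert patterns):
  0='ε' goto b→1 d→5
  1='b' goto c→2
  2='bc' goto a→3
  3='bca' goto e→4
  4='bcae' goto ·  ←P0
  5='d' goto a→6
  6='da' goto a→7
  7='daa' goto d→8
  8='daad' goto e→9
  9='daade' goto ·  ←P1

BFS fail/out derivation:
  fail(1) 'b': from fail(0)=0 chase 'b': 0 ⇒ 0;  out=∅∪out(0)=∅
  fail(5) 'd': from fail(0)=0 chase 'd': 0 ⇒ 0;  out=∅∪out(0)=∅
  fail(2) 'bc': from fail(1)=0 chase 'c': 0 ⇒ 0;  out=∅∪out(0)=∅
  fail(6) 'da': from fail(5)=0 chase 'a': 0 ⇒ 0;  out=∅∪out(0)=∅
  fail(3) 'bca': from fail(2)=0 chase 'a': 0 ⇒ 0;  out=∅∪out(0)=∅
  fail(7) 'daa': from fail(6)=0 chase 'a': 0 ⇒ 0;  out=∅∪out(0)=∅
  fail(4) 'bcae': from fail(3)=0 chase 'e': 0 ⇒ 0;  out={0}∪out(0)={0}
  fail(8) 'daad': from fail(7)=0 chase 'd': 0 ⇒ 5;  out=∅∪out(5)=∅
  fail(9) 'daade': from fail(8)=5 chase 'e': 5→0 ⇒ 0;  out={1}∪out(0)={1}

Text stream:
i=0 'c': node 0→0
i=1 'd': node 0→5
i=2 'a': node 5→6
i=3 'a': node 6→7
i=4 'd': node 7→8
i=5 'e': node 8→9  ** P1@[1:5]
i=6 'b': node 9→1 (via fail)
i=7 'c': node 1→2
i=8 'a': node 2→3
i=9 'e': node 3→4  ** P0@[6:9]
i=10 'b': node 4→1 (via fail)
i=11 'a': node 1→0 (via fail)
i=12 'd': node 0→5
i=13 'd': node 5→5 (via fail)
i=14 'a': node 5→6
i=15 'a': node 6→7
i=16 'd': node 7→8
i=17 'e': node 8→9  ** P1@[13:17]
i=18 'b': node 9→1 (via fail)
i=19 'c': node 1→2
i=20 'a': node 2→3
i=21 'e': node 3→4  ** P0@[18:21]
i=22 'b': node 4→1 (via fail)
i=23 'b': node 1→1 (via fail)
i=24 'c': node 1→2
i=25 'a': node 2→3
i=26 'e': node 3→4  ** P0@[23:26]
i=27 'c': node 4→0 (via fail)
i=28 'c': node 0→0
i=29 'c': node 0→0
i=30 'a': node 0→0
i=31 'd': node 0→5
i=32 'a': node 5→6

Matches: [[5,1],[9,0],[17,1],[21,0],[26,0]]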